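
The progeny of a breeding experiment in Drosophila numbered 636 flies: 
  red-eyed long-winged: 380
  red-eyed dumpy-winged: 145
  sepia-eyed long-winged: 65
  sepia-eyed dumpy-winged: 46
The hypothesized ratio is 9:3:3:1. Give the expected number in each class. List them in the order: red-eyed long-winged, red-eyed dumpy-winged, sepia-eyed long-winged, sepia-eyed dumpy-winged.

Total ratio parts = 16. Expected numbers out of 636:
  red-eyed long-winged: 636 × 9/16 = 357.75
  red-eyed dumpy-winged: 636 × 3/16 = 119.25
  sepia-eyed long-winged: 636 × 3/16 = 119.25
  sepia-eyed dumpy-winged: 636 × 1/16 = 39.75

357.75, 119.25, 119.25, 39.75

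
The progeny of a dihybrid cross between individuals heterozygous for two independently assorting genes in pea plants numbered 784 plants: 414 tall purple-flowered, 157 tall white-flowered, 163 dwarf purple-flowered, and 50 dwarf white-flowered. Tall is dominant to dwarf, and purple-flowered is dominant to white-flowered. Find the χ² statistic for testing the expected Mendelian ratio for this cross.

A dihybrid F₂ with independent assortment and complete dominance at both loci gives a 9:3:3:1 phenotypic ratio.
Under the 9:3:3:1 hypothesis (Σ ratio = 16, N = 784):
  tall purple-flowered: 784 × 9/16 = 441
  tall white-flowered: 784 × 3/16 = 147
  dwarf purple-flowered: 784 × 3/16 = 147
  dwarf white-flowered: 784 × 1/16 = 49
χ² = Σ (O − E)² / E
  tall purple-flowered: (414 − 441)² / 441 = 1.6531
  tall white-flowered: (157 − 147)² / 147 = 0.6803
  dwarf purple-flowered: (163 − 147)² / 147 = 1.7415
  dwarf white-flowered: (50 − 49)² / 49 = 0.0204
χ² = 1.6531 + 0.6803 + 1.7415 + 0.0204 = 4.0953 ≈ 4.095

4.095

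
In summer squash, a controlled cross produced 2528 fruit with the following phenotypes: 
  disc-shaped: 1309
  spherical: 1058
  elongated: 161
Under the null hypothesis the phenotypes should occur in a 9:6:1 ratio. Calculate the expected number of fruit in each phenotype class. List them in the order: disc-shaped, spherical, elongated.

The 9:6:1 ratio has 16 parts, so with N = 2528 the expected counts are:
  disc-shaped: 2528 × 9/16 = 1422
  spherical: 2528 × 6/16 = 948
  elongated: 2528 × 1/16 = 158

1422, 948, 158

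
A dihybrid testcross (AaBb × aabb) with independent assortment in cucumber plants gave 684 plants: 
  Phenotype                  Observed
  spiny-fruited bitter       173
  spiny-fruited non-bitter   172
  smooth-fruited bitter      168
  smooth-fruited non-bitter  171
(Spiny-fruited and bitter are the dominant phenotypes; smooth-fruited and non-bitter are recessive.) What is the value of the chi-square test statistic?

0.082

A dihybrid testcross with independent assortment gives a 1:1:1:1 ratio.
Total ratio parts = 4. Expected numbers out of 684:
  spiny-fruited bitter: 684 × 1/4 = 171
  spiny-fruited non-bitter: 684 × 1/4 = 171
  smooth-fruited bitter: 684 × 1/4 = 171
  smooth-fruited non-bitter: 684 × 1/4 = 171
χ² = Σ (O − E)² / E
  spiny-fruited bitter: (173 − 171)² / 171 = 0.0234
  spiny-fruited non-bitter: (172 − 171)² / 171 = 0.0058
  smooth-fruited bitter: (168 − 171)² / 171 = 0.0526
  smooth-fruited non-bitter: (171 − 171)² / 171 = 0.0000
χ² = 0.0234 + 0.0058 + 0.0526 + 0.0000 = 0.0818 ≈ 0.082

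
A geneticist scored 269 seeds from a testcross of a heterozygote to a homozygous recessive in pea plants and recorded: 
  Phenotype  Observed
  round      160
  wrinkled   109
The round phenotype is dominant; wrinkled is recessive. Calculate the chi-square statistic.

A testcross of a heterozygote (Aa × aa) gives a 1:1 phenotypic ratio.
Expected counts for N = 269 under a 1:1 ratio (total parts = 2):
  round: 269 × 1/2 = 134.5
  wrinkled: 269 × 1/2 = 134.5
χ² = Σ (O − E)² / E
  round: (160 − 134.5)² / 134.5 = 4.8346
  wrinkled: (109 − 134.5)² / 134.5 = 4.8346
χ² = 4.8346 + 4.8346 = 9.6692 ≈ 9.669

9.669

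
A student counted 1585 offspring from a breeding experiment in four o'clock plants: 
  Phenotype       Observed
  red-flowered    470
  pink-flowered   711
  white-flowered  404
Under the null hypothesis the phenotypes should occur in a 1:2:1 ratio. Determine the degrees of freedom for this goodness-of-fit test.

2

A goodness-of-fit test with 3 phenotype classes has df = 3 − 1 = 2.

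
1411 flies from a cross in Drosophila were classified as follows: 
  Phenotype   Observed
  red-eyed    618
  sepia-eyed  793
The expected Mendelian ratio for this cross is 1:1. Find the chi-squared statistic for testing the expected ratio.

Expected counts for N = 1411 under a 1:1 ratio (total parts = 2):
  red-eyed: 1411 × 1/2 = 705.5
  sepia-eyed: 1411 × 1/2 = 705.5
χ² = Σ (O − E)² / E
  red-eyed: (618 − 705.5)² / 705.5 = 10.8522
  sepia-eyed: (793 − 705.5)² / 705.5 = 10.8522
χ² = 10.8522 + 10.8522 = 21.7044 ≈ 21.704

21.704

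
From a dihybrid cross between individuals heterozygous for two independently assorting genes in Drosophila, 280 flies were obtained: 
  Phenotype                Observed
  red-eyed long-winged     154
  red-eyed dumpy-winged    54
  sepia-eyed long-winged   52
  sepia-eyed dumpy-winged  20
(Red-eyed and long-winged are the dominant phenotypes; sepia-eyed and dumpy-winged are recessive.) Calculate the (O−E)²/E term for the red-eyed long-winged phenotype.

A dihybrid F₂ with independent assortment and complete dominance at both loci gives a 9:3:3:1 phenotypic ratio.
The 9:3:3:1 ratio has 16 parts, so with N = 280 the expected counts are:
  red-eyed long-winged: 280 × 9/16 = 157.5
  red-eyed dumpy-winged: 280 × 3/16 = 52.5
  sepia-eyed long-winged: 280 × 3/16 = 52.5
  sepia-eyed dumpy-winged: 280 × 1/16 = 17.5
Contribution of red-eyed long-winged: (154 − 157.5)² / 157.5 = 0.0778

0.078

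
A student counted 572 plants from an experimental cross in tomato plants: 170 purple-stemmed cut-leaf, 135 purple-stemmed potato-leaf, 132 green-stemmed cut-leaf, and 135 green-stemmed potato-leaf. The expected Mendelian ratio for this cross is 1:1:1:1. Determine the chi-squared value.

Expected counts for N = 572 under a 1:1:1:1 ratio (total parts = 4):
  purple-stemmed cut-leaf: 572 × 1/4 = 143
  purple-stemmed potato-leaf: 572 × 1/4 = 143
  green-stemmed cut-leaf: 572 × 1/4 = 143
  green-stemmed potato-leaf: 572 × 1/4 = 143
χ² = Σ (O − E)² / E
  purple-stemmed cut-leaf: (170 − 143)² / 143 = 5.0979
  purple-stemmed potato-leaf: (135 − 143)² / 143 = 0.4476
  green-stemmed cut-leaf: (132 − 143)² / 143 = 0.8462
  green-stemmed potato-leaf: (135 − 143)² / 143 = 0.4476
χ² = 5.0979 + 0.4476 + 0.8462 + 0.4476 = 6.8393 ≈ 6.839

6.839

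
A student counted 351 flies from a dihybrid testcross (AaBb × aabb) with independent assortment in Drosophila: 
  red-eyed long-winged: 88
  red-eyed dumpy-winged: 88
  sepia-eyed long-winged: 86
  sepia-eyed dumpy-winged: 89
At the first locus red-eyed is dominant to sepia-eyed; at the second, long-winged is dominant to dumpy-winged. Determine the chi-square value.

0.054

A dihybrid testcross with independent assortment gives a 1:1:1:1 ratio.
Total ratio parts = 4. Expected numbers out of 351:
  red-eyed long-winged: 351 × 1/4 = 87.75
  red-eyed dumpy-winged: 351 × 1/4 = 87.75
  sepia-eyed long-winged: 351 × 1/4 = 87.75
  sepia-eyed dumpy-winged: 351 × 1/4 = 87.75
χ² = Σ (O − E)² / E
  red-eyed long-winged: (88 − 87.75)² / 87.75 = 0.0007
  red-eyed dumpy-winged: (88 − 87.75)² / 87.75 = 0.0007
  sepia-eyed long-winged: (86 − 87.75)² / 87.75 = 0.0349
  sepia-eyed dumpy-winged: (89 − 87.75)² / 87.75 = 0.0178
χ² = 0.0007 + 0.0007 + 0.0349 + 0.0178 = 0.0541 ≈ 0.054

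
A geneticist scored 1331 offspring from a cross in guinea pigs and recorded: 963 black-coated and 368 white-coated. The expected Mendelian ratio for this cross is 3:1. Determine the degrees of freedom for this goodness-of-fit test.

1

A goodness-of-fit test with 2 phenotype classes has df = 2 − 1 = 1.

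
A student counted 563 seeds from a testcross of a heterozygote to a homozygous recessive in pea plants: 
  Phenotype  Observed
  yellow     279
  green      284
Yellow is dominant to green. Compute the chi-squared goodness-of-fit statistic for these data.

A testcross of a heterozygote (Aa × aa) gives a 1:1 phenotypic ratio.
Total ratio parts = 2. Expected numbers out of 563:
  yellow: 563 × 1/2 = 281.5
  green: 563 × 1/2 = 281.5
χ² = Σ (O − E)² / E
  yellow: (279 − 281.5)² / 281.5 = 0.0222
  green: (284 − 281.5)² / 281.5 = 0.0222
χ² = 0.0222 + 0.0222 = 0.0444 ≈ 0.044

0.044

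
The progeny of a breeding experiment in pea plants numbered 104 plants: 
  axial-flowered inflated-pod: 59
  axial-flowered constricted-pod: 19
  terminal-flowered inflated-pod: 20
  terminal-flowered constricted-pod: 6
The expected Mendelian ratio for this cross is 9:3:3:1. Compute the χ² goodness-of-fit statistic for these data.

Expected counts for N = 104 under a 9:3:3:1 ratio (total parts = 16):
  axial-flowered inflated-pod: 104 × 9/16 = 58.5
  axial-flowered constricted-pod: 104 × 3/16 = 19.5
  terminal-flowered inflated-pod: 104 × 3/16 = 19.5
  terminal-flowered constricted-pod: 104 × 1/16 = 6.5
χ² = Σ (O − E)² / E
  axial-flowered inflated-pod: (59 − 58.5)² / 58.5 = 0.0043
  axial-flowered constricted-pod: (19 − 19.5)² / 19.5 = 0.0128
  terminal-flowered inflated-pod: (20 − 19.5)² / 19.5 = 0.0128
  terminal-flowered constricted-pod: (6 − 6.5)² / 6.5 = 0.0385
χ² = 0.0043 + 0.0128 + 0.0128 + 0.0385 = 0.0684 ≈ 0.068

0.068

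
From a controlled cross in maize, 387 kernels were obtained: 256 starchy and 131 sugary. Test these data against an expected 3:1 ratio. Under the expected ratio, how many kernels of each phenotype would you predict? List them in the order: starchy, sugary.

290.25, 96.75

Expected counts for N = 387 under a 3:1 ratio (total parts = 4):
  starchy: 387 × 3/4 = 290.25
  sugary: 387 × 1/4 = 96.75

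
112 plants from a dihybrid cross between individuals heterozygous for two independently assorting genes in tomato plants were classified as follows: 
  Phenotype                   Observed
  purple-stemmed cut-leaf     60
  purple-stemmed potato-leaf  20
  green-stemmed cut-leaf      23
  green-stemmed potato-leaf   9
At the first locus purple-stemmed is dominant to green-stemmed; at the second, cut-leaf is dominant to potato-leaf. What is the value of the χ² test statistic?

A dihybrid F₂ with independent assortment and complete dominance at both loci gives a 9:3:3:1 phenotypic ratio.
Under the 9:3:3:1 hypothesis (Σ ratio = 16, N = 112):
  purple-stemmed cut-leaf: 112 × 9/16 = 63
  purple-stemmed potato-leaf: 112 × 3/16 = 21
  green-stemmed cut-leaf: 112 × 3/16 = 21
  green-stemmed potato-leaf: 112 × 1/16 = 7
χ² = Σ (O − E)² / E
  purple-stemmed cut-leaf: (60 − 63)² / 63 = 0.1429
  purple-stemmed potato-leaf: (20 − 21)² / 21 = 0.0476
  green-stemmed cut-leaf: (23 − 21)² / 21 = 0.1905
  green-stemmed potato-leaf: (9 − 7)² / 7 = 0.5714
χ² = 0.1429 + 0.0476 + 0.1905 + 0.5714 = 0.9524 ≈ 0.952

0.952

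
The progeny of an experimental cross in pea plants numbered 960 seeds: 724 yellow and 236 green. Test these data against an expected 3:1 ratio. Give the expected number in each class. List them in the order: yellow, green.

720, 240

Expected counts for N = 960 under a 3:1 ratio (total parts = 4):
  yellow: 960 × 3/4 = 720
  green: 960 × 1/4 = 240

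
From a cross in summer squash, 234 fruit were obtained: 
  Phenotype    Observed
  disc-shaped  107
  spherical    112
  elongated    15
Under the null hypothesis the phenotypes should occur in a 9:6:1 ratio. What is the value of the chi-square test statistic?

Total ratio parts = 16. Expected numbers out of 234:
  disc-shaped: 234 × 9/16 = 131.625
  spherical: 234 × 6/16 = 87.75
  elongated: 234 × 1/16 = 14.625
χ² = Σ (O − E)² / E
  disc-shaped: (107 − 131.625)² / 131.625 = 4.6070
  spherical: (112 − 87.75)² / 87.75 = 6.7016
  elongated: (15 − 14.625)² / 14.625 = 0.0096
χ² = 4.6070 + 6.7016 + 0.0096 = 11.3182 ≈ 11.318

11.318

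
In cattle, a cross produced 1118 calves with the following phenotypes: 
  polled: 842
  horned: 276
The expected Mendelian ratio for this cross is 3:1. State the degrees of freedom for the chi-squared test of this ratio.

A goodness-of-fit test with 2 phenotype classes has df = 2 − 1 = 1.

1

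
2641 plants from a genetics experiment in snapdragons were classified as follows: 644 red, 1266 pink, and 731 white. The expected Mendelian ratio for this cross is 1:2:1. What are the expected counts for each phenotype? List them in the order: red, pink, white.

660.25, 1320.5, 660.25

Under the 1:2:1 hypothesis (Σ ratio = 4, N = 2641):
  red: 2641 × 1/4 = 660.25
  pink: 2641 × 2/4 = 1320.5
  white: 2641 × 1/4 = 660.25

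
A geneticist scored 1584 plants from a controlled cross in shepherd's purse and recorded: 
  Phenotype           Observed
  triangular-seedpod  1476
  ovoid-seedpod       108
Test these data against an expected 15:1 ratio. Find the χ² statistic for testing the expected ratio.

0.873

Expected counts for N = 1584 under a 15:1 ratio (total parts = 16):
  triangular-seedpod: 1584 × 15/16 = 1485
  ovoid-seedpod: 1584 × 1/16 = 99
χ² = Σ (O − E)² / E
  triangular-seedpod: (1476 − 1485)² / 1485 = 0.0545
  ovoid-seedpod: (108 − 99)² / 99 = 0.8182
χ² = 0.0545 + 0.8182 = 0.8727 ≈ 0.873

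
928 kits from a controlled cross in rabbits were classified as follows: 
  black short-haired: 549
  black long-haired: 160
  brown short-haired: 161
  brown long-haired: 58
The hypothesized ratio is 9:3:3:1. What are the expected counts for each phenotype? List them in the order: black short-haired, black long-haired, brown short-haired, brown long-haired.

Total ratio parts = 16. Expected numbers out of 928:
  black short-haired: 928 × 9/16 = 522
  black long-haired: 928 × 3/16 = 174
  brown short-haired: 928 × 3/16 = 174
  brown long-haired: 928 × 1/16 = 58

522, 174, 174, 58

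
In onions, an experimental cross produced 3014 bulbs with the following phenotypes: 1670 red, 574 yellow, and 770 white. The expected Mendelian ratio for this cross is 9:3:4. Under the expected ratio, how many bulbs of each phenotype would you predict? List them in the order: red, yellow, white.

The 9:3:4 ratio has 16 parts, so with N = 3014 the expected counts are:
  red: 3014 × 9/16 = 1695.375
  yellow: 3014 × 3/16 = 565.125
  white: 3014 × 4/16 = 753.5

1695.375, 565.125, 753.5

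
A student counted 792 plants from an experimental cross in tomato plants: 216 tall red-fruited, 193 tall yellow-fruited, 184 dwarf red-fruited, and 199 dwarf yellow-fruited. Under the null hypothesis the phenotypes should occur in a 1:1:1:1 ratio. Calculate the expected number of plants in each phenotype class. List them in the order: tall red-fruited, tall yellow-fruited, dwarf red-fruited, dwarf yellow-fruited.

Under the 1:1:1:1 hypothesis (Σ ratio = 4, N = 792):
  tall red-fruited: 792 × 1/4 = 198
  tall yellow-fruited: 792 × 1/4 = 198
  dwarf red-fruited: 792 × 1/4 = 198
  dwarf yellow-fruited: 792 × 1/4 = 198

198, 198, 198, 198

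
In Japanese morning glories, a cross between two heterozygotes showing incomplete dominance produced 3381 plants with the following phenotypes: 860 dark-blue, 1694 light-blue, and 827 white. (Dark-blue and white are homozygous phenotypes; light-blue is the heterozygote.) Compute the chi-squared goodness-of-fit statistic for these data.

0.659

With incomplete dominance, a heterozygote × heterozygote cross gives a 1:2:1 phenotypic ratio.
Under the 1:2:1 hypothesis (Σ ratio = 4, N = 3381):
  dark-blue: 3381 × 1/4 = 845.25
  light-blue: 3381 × 2/4 = 1690.5
  white: 3381 × 1/4 = 845.25
χ² = Σ (O − E)² / E
  dark-blue: (860 − 845.25)² / 845.25 = 0.2574
  light-blue: (1694 − 1690.5)² / 1690.5 = 0.0072
  white: (827 − 845.25)² / 845.25 = 0.3940
χ² = 0.2574 + 0.0072 + 0.3940 = 0.6586 ≈ 0.659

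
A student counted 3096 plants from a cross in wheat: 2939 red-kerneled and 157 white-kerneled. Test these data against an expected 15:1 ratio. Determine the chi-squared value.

The 15:1 ratio has 16 parts, so with N = 3096 the expected counts are:
  red-kerneled: 3096 × 15/16 = 2902.5
  white-kerneled: 3096 × 1/16 = 193.5
χ² = Σ (O − E)² / E
  red-kerneled: (2939 − 2902.5)² / 2902.5 = 0.4590
  white-kerneled: (157 − 193.5)² / 193.5 = 6.8850
χ² = 0.4590 + 6.8850 = 7.344

7.344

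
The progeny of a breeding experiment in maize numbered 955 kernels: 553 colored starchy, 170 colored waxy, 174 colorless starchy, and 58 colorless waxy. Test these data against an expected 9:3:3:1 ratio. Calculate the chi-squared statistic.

1.115

Total ratio parts = 16. Expected numbers out of 955:
  colored starchy: 955 × 9/16 = 537.1875
  colored waxy: 955 × 3/16 = 179.0625
  colorless starchy: 955 × 3/16 = 179.0625
  colorless waxy: 955 × 1/16 = 59.6875
χ² = Σ (O − E)² / E
  colored starchy: (553 − 537.1875)² / 537.1875 = 0.4655
  colored waxy: (170 − 179.0625)² / 179.0625 = 0.4587
  colorless starchy: (174 − 179.0625)² / 179.0625 = 0.1431
  colorless waxy: (58 − 59.6875)² / 59.6875 = 0.0477
χ² = 0.4655 + 0.4587 + 0.1431 + 0.0477 = 1.115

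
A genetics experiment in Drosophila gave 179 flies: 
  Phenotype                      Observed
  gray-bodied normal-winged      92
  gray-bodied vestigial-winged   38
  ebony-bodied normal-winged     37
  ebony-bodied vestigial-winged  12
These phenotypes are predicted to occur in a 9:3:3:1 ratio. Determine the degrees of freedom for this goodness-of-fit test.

3

A goodness-of-fit test with 4 phenotype classes has df = 4 − 1 = 3.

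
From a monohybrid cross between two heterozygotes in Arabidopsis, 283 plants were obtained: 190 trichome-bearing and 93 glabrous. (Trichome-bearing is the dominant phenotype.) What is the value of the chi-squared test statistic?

9.330

For a monohybrid cross between heterozygotes with complete dominance, the expected phenotypic ratio is 3:1.
The 3:1 ratio has 4 parts, so with N = 283 the expected counts are:
  trichome-bearing: 283 × 3/4 = 212.25
  glabrous: 283 × 1/4 = 70.75
χ² = Σ (O − E)² / E
  trichome-bearing: (190 − 212.25)² / 212.25 = 2.3324
  glabrous: (93 − 70.75)² / 70.75 = 6.9973
χ² = 2.3324 + 6.9973 = 9.3297 ≈ 9.330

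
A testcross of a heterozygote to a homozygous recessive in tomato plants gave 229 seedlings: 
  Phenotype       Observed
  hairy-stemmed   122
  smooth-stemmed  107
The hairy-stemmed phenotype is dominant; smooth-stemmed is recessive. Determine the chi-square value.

A testcross of a heterozygote (Aa × aa) gives a 1:1 phenotypic ratio.
Expected counts for N = 229 under a 1:1 ratio (total parts = 2):
  hairy-stemmed: 229 × 1/2 = 114.5
  smooth-stemmed: 229 × 1/2 = 114.5
χ² = Σ (O − E)² / E
  hairy-stemmed: (122 − 114.5)² / 114.5 = 0.4913
  smooth-stemmed: (107 − 114.5)² / 114.5 = 0.4913
χ² = 0.4913 + 0.4913 = 0.9826 ≈ 0.983

0.983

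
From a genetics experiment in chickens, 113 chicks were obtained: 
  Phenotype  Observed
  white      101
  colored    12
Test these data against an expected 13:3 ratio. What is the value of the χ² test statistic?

4.903

Under the 13:3 hypothesis (Σ ratio = 16, N = 113):
  white: 113 × 13/16 = 91.8125
  colored: 113 × 3/16 = 21.1875
χ² = Σ (O − E)² / E
  white: (101 − 91.8125)² / 91.8125 = 0.9194
  colored: (12 − 21.1875)² / 21.1875 = 3.9840
χ² = 0.9194 + 3.9840 = 4.9034 ≈ 4.903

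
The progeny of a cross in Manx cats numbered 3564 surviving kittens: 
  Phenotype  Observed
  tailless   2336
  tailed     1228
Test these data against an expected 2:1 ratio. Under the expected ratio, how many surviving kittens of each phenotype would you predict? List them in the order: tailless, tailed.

2376, 1188

Total ratio parts = 3. Expected numbers out of 3564:
  tailless: 3564 × 2/3 = 2376
  tailed: 3564 × 1/3 = 1188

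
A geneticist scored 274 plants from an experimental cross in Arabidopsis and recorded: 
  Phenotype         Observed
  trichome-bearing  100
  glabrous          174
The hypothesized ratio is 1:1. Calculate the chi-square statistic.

19.985

Expected counts for N = 274 under a 1:1 ratio (total parts = 2):
  trichome-bearing: 274 × 1/2 = 137
  glabrous: 274 × 1/2 = 137
χ² = Σ (O − E)² / E
  trichome-bearing: (100 − 137)² / 137 = 9.9927
  glabrous: (174 − 137)² / 137 = 9.9927
χ² = 9.9927 + 9.9927 = 19.9854 ≈ 19.985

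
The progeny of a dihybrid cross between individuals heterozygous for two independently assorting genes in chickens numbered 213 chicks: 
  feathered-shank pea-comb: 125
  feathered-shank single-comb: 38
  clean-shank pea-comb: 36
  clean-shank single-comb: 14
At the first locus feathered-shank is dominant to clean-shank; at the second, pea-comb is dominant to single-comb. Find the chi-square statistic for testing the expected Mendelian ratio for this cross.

A dihybrid F₂ with independent assortment and complete dominance at both loci gives a 9:3:3:1 phenotypic ratio.
Under the 9:3:3:1 hypothesis (Σ ratio = 16, N = 213):
  feathered-shank pea-comb: 213 × 9/16 = 119.8125
  feathered-shank single-comb: 213 × 3/16 = 39.9375
  clean-shank pea-comb: 213 × 3/16 = 39.9375
  clean-shank single-comb: 213 × 1/16 = 13.3125
χ² = Σ (O − E)² / E
  feathered-shank pea-comb: (125 − 119.8125)² / 119.8125 = 0.2246
  feathered-shank single-comb: (38 − 39.9375)² / 39.9375 = 0.0940
  clean-shank pea-comb: (36 − 39.9375)² / 39.9375 = 0.3882
  clean-shank single-comb: (14 − 13.3125)² / 13.3125 = 0.0355
χ² = 0.2246 + 0.0940 + 0.3882 + 0.0355 = 0.7423 ≈ 0.742

0.742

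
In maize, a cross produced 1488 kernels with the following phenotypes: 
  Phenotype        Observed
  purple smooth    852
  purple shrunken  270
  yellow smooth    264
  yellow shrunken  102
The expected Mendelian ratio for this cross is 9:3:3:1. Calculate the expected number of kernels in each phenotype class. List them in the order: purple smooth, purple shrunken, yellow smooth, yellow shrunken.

837, 279, 279, 93

Under the 9:3:3:1 hypothesis (Σ ratio = 16, N = 1488):
  purple smooth: 1488 × 9/16 = 837
  purple shrunken: 1488 × 3/16 = 279
  yellow smooth: 1488 × 3/16 = 279
  yellow shrunken: 1488 × 1/16 = 93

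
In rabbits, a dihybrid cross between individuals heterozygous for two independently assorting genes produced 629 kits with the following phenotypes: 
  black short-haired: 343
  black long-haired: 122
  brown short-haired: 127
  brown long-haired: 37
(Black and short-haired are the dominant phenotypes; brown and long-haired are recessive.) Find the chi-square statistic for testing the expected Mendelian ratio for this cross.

A dihybrid F₂ with independent assortment and complete dominance at both loci gives a 9:3:3:1 phenotypic ratio.
Expected counts for N = 629 under a 9:3:3:1 ratio (total parts = 16):
  black short-haired: 629 × 9/16 = 353.8125
  black long-haired: 629 × 3/16 = 117.9375
  brown short-haired: 629 × 3/16 = 117.9375
  brown long-haired: 629 × 1/16 = 39.3125
χ² = Σ (O − E)² / E
  black short-haired: (343 − 353.8125)² / 353.8125 = 0.3304
  black long-haired: (122 − 117.9375)² / 117.9375 = 0.1399
  brown short-haired: (127 − 117.9375)² / 117.9375 = 0.6964
  brown long-haired: (37 − 39.3125)² / 39.3125 = 0.1360
χ² = 0.3304 + 0.1399 + 0.6964 + 0.1360 = 1.3027 ≈ 1.303

1.303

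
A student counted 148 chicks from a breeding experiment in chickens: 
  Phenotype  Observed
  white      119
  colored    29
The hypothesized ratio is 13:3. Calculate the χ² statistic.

Expected counts for N = 148 under a 13:3 ratio (total parts = 16):
  white: 148 × 13/16 = 120.25
  colored: 148 × 3/16 = 27.75
χ² = Σ (O − E)² / E
  white: (119 − 120.25)² / 120.25 = 0.0130
  colored: (29 − 27.75)² / 27.75 = 0.0563
χ² = 0.0130 + 0.0563 = 0.0693 ≈ 0.069

0.069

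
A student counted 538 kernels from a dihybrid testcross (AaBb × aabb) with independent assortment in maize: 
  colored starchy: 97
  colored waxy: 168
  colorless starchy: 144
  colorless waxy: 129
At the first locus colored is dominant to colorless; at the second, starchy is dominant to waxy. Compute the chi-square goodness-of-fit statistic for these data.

19.695

A dihybrid testcross with independent assortment gives a 1:1:1:1 ratio.
Total ratio parts = 4. Expected numbers out of 538:
  colored starchy: 538 × 1/4 = 134.5
  colored waxy: 538 × 1/4 = 134.5
  colorless starchy: 538 × 1/4 = 134.5
  colorless waxy: 538 × 1/4 = 134.5
χ² = Σ (O − E)² / E
  colored starchy: (97 − 134.5)² / 134.5 = 10.4554
  colored waxy: (168 − 134.5)² / 134.5 = 8.3439
  colorless starchy: (144 − 134.5)² / 134.5 = 0.6710
  colorless waxy: (129 − 134.5)² / 134.5 = 0.2249
χ² = 10.4554 + 8.3439 + 0.6710 + 0.2249 = 19.6952 ≈ 19.695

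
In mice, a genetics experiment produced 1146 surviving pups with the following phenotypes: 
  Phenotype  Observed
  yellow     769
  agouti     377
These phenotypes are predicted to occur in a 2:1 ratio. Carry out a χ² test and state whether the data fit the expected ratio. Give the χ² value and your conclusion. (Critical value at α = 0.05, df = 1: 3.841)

0.098; consistent

Total ratio parts = 3. Expected numbers out of 1146:
  yellow: 1146 × 2/3 = 764
  agouti: 1146 × 1/3 = 382
χ² = Σ (O − E)² / E
  yellow: (769 − 764)² / 764 = 0.0327
  agouti: (377 − 382)² / 382 = 0.0654
χ² = 0.0327 + 0.0654 = 0.0981 ≈ 0.098
Degrees of freedom = 2 − 1 = 1; critical value at α = 0.05 is 3.841.
Since 0.098 < 3.841, we fail to reject the null hypothesis — the data are consistent with the 2:1 ratio.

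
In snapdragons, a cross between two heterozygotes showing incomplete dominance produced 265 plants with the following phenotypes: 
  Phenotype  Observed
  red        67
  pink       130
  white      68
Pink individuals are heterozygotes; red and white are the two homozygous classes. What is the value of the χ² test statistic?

With incomplete dominance, a heterozygote × heterozygote cross gives a 1:2:1 phenotypic ratio.
Under the 1:2:1 hypothesis (Σ ratio = 4, N = 265):
  red: 265 × 1/4 = 66.25
  pink: 265 × 2/4 = 132.5
  white: 265 × 1/4 = 66.25
χ² = Σ (O − E)² / E
  red: (67 − 66.25)² / 66.25 = 0.0085
  pink: (130 − 132.5)² / 132.5 = 0.0472
  white: (68 − 66.25)² / 66.25 = 0.0462
χ² = 0.0085 + 0.0472 + 0.0462 = 0.1019 ≈ 0.102

0.102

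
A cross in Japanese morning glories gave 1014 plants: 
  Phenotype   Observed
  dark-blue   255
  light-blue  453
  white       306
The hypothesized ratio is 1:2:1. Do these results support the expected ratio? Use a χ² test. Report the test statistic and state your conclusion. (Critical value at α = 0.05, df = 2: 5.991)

Total ratio parts = 4. Expected numbers out of 1014:
  dark-blue: 1014 × 1/4 = 253.5
  light-blue: 1014 × 2/4 = 507
  white: 1014 × 1/4 = 253.5
χ² = Σ (O − E)² / E
  dark-blue: (255 − 253.5)² / 253.5 = 0.0089
  light-blue: (453 − 507)² / 507 = 5.7515
  white: (306 − 253.5)² / 253.5 = 10.8728
χ² = 0.0089 + 5.7515 + 10.8728 = 16.6332 ≈ 16.633
Degrees of freedom = 3 − 1 = 2; critical value at α = 0.05 is 5.991.
Since 16.633 > 5.991, we reject the null hypothesis — the data do not fit the 1:2:1 ratio.

16.633; not consistent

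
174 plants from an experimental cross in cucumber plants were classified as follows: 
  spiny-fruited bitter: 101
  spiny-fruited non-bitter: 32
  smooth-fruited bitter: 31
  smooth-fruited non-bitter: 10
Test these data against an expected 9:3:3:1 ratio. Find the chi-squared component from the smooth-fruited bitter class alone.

The 9:3:3:1 ratio has 16 parts, so with N = 174 the expected counts are:
  spiny-fruited bitter: 174 × 9/16 = 97.875
  spiny-fruited non-bitter: 174 × 3/16 = 32.625
  smooth-fruited bitter: 174 × 3/16 = 32.625
  smooth-fruited non-bitter: 174 × 1/16 = 10.875
Contribution of smooth-fruited bitter: (31 − 32.625)² / 32.625 = 0.0809

0.081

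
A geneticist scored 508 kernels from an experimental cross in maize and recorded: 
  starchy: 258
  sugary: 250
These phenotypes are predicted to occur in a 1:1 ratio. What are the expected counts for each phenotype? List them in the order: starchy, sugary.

Expected counts for N = 508 under a 1:1 ratio (total parts = 2):
  starchy: 508 × 1/2 = 254
  sugary: 508 × 1/2 = 254

254, 254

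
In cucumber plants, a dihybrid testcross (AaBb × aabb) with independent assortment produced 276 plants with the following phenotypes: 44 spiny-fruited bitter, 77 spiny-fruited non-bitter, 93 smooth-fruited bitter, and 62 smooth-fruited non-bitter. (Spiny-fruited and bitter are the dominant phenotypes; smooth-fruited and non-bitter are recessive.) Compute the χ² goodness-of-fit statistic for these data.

19.043

A dihybrid testcross with independent assortment gives a 1:1:1:1 ratio.
Under the 1:1:1:1 hypothesis (Σ ratio = 4, N = 276):
  spiny-fruited bitter: 276 × 1/4 = 69
  spiny-fruited non-bitter: 276 × 1/4 = 69
  smooth-fruited bitter: 276 × 1/4 = 69
  smooth-fruited non-bitter: 276 × 1/4 = 69
χ² = Σ (O − E)² / E
  spiny-fruited bitter: (44 − 69)² / 69 = 9.0580
  spiny-fruited non-bitter: (77 − 69)² / 69 = 0.9275
  smooth-fruited bitter: (93 − 69)² / 69 = 8.3478
  smooth-fruited non-bitter: (62 − 69)² / 69 = 0.7101
χ² = 9.0580 + 0.9275 + 8.3478 + 0.7101 = 19.0434 ≈ 19.043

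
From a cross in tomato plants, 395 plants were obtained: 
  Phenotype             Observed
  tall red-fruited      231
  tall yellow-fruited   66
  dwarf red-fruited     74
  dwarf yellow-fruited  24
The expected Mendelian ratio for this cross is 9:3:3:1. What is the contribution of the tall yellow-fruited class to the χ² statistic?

Expected counts for N = 395 under a 9:3:3:1 ratio (total parts = 16):
  tall red-fruited: 395 × 9/16 = 222.1875
  tall yellow-fruited: 395 × 3/16 = 74.0625
  dwarf red-fruited: 395 × 3/16 = 74.0625
  dwarf yellow-fruited: 395 × 1/16 = 24.6875
Contribution of tall yellow-fruited: (66 − 74.0625)² / 74.0625 = 0.8777

0.878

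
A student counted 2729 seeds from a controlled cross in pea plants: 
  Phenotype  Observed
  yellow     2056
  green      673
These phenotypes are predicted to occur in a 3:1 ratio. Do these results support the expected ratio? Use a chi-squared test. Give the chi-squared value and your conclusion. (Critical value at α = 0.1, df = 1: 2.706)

0.167; consistent

Total ratio parts = 4. Expected numbers out of 2729:
  yellow: 2729 × 3/4 = 2046.75
  green: 2729 × 1/4 = 682.25
χ² = Σ (O − E)² / E
  yellow: (2056 − 2046.75)² / 2046.75 = 0.0418
  green: (673 − 682.25)² / 682.25 = 0.1254
χ² = 0.0418 + 0.1254 = 0.1672 ≈ 0.167
Degrees of freedom = 2 − 1 = 1; critical value at α = 0.1 is 2.706.
Since 0.167 < 2.706, we fail to reject the null hypothesis — the data are consistent with the 3:1 ratio.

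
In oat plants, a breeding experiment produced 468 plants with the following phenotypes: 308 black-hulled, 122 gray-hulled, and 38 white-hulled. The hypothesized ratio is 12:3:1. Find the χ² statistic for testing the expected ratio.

Under the 12:3:1 hypothesis (Σ ratio = 16, N = 468):
  black-hulled: 468 × 12/16 = 351
  gray-hulled: 468 × 3/16 = 87.75
  white-hulled: 468 × 1/16 = 29.25
χ² = Σ (O − E)² / E
  black-hulled: (308 − 351)² / 351 = 5.2678
  gray-hulled: (122 − 87.75)² / 87.75 = 13.3682
  white-hulled: (38 − 29.25)² / 29.25 = 2.6175
χ² = 5.2678 + 13.3682 + 2.6175 = 21.2535 ≈ 21.254

21.254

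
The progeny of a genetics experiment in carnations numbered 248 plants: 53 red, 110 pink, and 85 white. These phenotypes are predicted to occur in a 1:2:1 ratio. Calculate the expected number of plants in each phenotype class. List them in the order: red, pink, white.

Expected counts for N = 248 under a 1:2:1 ratio (total parts = 4):
  red: 248 × 1/4 = 62
  pink: 248 × 2/4 = 124
  white: 248 × 1/4 = 62

62, 124, 62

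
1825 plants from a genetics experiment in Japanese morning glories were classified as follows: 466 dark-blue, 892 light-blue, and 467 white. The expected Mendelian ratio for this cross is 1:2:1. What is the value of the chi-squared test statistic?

0.922

Under the 1:2:1 hypothesis (Σ ratio = 4, N = 1825):
  dark-blue: 1825 × 1/4 = 456.25
  light-blue: 1825 × 2/4 = 912.5
  white: 1825 × 1/4 = 456.25
χ² = Σ (O − E)² / E
  dark-blue: (466 − 456.25)² / 456.25 = 0.2084
  light-blue: (892 − 912.5)² / 912.5 = 0.4605
  white: (467 − 456.25)² / 456.25 = 0.2533
χ² = 0.2084 + 0.4605 + 0.2533 = 0.9222 ≈ 0.922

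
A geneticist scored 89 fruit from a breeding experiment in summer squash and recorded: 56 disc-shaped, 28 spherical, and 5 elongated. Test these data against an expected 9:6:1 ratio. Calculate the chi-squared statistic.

1.627

Under the 9:6:1 hypothesis (Σ ratio = 16, N = 89):
  disc-shaped: 89 × 9/16 = 50.0625
  spherical: 89 × 6/16 = 33.375
  elongated: 89 × 1/16 = 5.5625
χ² = Σ (O − E)² / E
  disc-shaped: (56 − 50.0625)² / 50.0625 = 0.7042
  spherical: (28 − 33.375)² / 33.375 = 0.8656
  elongated: (5 − 5.5625)² / 5.5625 = 0.0569
χ² = 0.7042 + 0.8656 + 0.0569 = 1.6267 ≈ 1.627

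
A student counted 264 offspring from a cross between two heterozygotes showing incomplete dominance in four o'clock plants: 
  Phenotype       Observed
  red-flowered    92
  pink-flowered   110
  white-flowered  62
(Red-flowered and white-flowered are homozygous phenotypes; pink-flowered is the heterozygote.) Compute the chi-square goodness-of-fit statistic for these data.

With incomplete dominance, a heterozygote × heterozygote cross gives a 1:2:1 phenotypic ratio.
Expected counts for N = 264 under a 1:2:1 ratio (total parts = 4):
  red-flowered: 264 × 1/4 = 66
  pink-flowered: 264 × 2/4 = 132
  white-flowered: 264 × 1/4 = 66
χ² = Σ (O − E)² / E
  red-flowered: (92 − 66)² / 66 = 10.2424
  pink-flowered: (110 − 132)² / 132 = 3.6667
  white-flowered: (62 − 66)² / 66 = 0.2424
χ² = 10.2424 + 3.6667 + 0.2424 = 14.1515 ≈ 14.152

14.152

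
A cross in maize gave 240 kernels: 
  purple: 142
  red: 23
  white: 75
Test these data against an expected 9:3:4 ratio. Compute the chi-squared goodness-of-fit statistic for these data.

Total ratio parts = 16. Expected numbers out of 240:
  purple: 240 × 9/16 = 135
  red: 240 × 3/16 = 45
  white: 240 × 4/16 = 60
χ² = Σ (O − E)² / E
  purple: (142 − 135)² / 135 = 0.3630
  red: (23 − 45)² / 45 = 10.7556
  white: (75 − 60)² / 60 = 3.7500
χ² = 0.3630 + 10.7556 + 3.7500 = 14.8686 ≈ 14.869

14.869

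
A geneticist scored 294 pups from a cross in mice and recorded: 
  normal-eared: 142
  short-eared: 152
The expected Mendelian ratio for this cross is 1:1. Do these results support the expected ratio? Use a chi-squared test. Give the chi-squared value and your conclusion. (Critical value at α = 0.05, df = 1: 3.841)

Expected counts for N = 294 under a 1:1 ratio (total parts = 2):
  normal-eared: 294 × 1/2 = 147
  short-eared: 294 × 1/2 = 147
χ² = Σ (O − E)² / E
  normal-eared: (142 − 147)² / 147 = 0.1701
  short-eared: (152 − 147)² / 147 = 0.1701
χ² = 0.1701 + 0.1701 = 0.3402 ≈ 0.340
Degrees of freedom = 2 − 1 = 1; critical value at α = 0.05 is 3.841.
Since 0.340 < 3.841, we fail to reject the null hypothesis — the data are consistent with the 1:1 ratio.

0.340; consistent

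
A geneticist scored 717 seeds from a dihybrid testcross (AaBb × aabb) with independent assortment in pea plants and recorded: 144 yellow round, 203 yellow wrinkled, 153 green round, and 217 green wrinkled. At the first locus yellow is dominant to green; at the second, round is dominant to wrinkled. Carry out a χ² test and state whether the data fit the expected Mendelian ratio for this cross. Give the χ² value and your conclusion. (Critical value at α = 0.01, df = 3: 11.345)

A dihybrid testcross with independent assortment gives a 1:1:1:1 ratio.
Under the 1:1:1:1 hypothesis (Σ ratio = 4, N = 717):
  yellow round: 717 × 1/4 = 179.25
  yellow wrinkled: 717 × 1/4 = 179.25
  green round: 717 × 1/4 = 179.25
  green wrinkled: 717 × 1/4 = 179.25
χ² = Σ (O − E)² / E
  yellow round: (144 − 179.25)² / 179.25 = 6.9320
  yellow wrinkled: (203 − 179.25)² / 179.25 = 3.1468
  green round: (153 − 179.25)² / 179.25 = 3.8441
  green wrinkled: (217 − 179.25)² / 179.25 = 7.9501
χ² = 6.9320 + 3.1468 + 3.8441 + 7.9501 = 21.873
Degrees of freedom = 4 − 1 = 3; critical value at α = 0.01 is 11.345.
Since 21.873 > 11.345, we reject the null hypothesis — the data do not fit the 1:1:1:1 ratio.

21.873; not consistent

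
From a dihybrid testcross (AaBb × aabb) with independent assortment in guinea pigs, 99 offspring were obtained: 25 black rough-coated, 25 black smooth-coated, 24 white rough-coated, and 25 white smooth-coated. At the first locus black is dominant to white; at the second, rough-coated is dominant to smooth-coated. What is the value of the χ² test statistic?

0.030

A dihybrid testcross with independent assortment gives a 1:1:1:1 ratio.
Under the 1:1:1:1 hypothesis (Σ ratio = 4, N = 99):
  black rough-coated: 99 × 1/4 = 24.75
  black smooth-coated: 99 × 1/4 = 24.75
  white rough-coated: 99 × 1/4 = 24.75
  white smooth-coated: 99 × 1/4 = 24.75
χ² = Σ (O − E)² / E
  black rough-coated: (25 − 24.75)² / 24.75 = 0.0025
  black smooth-coated: (25 − 24.75)² / 24.75 = 0.0025
  white rough-coated: (24 − 24.75)² / 24.75 = 0.0227
  white smooth-coated: (25 − 24.75)² / 24.75 = 0.0025
χ² = 0.0025 + 0.0025 + 0.0227 + 0.0025 = 0.0302 ≈ 0.030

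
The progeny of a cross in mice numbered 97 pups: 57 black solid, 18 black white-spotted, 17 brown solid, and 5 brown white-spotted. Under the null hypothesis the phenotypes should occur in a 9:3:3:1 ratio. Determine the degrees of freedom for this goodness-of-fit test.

A goodness-of-fit test with 4 phenotype classes has df = 4 − 1 = 3.

3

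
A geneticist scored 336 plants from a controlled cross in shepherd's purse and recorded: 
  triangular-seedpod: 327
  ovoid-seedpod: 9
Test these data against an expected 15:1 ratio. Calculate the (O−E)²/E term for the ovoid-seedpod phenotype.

Total ratio parts = 16. Expected numbers out of 336:
  triangular-seedpod: 336 × 15/16 = 315
  ovoid-seedpod: 336 × 1/16 = 21
Contribution of ovoid-seedpod: (9 − 21)² / 21 = 6.8571

6.857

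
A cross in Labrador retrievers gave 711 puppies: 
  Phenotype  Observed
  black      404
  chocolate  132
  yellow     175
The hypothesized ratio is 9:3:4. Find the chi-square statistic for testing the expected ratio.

0.097

Under the 9:3:4 hypothesis (Σ ratio = 16, N = 711):
  black: 711 × 9/16 = 399.9375
  chocolate: 711 × 3/16 = 133.3125
  yellow: 711 × 4/16 = 177.75
χ² = Σ (O − E)² / E
  black: (404 − 399.9375)² / 399.9375 = 0.0413
  chocolate: (132 − 133.3125)² / 133.3125 = 0.0129
  yellow: (175 − 177.75)² / 177.75 = 0.0425
χ² = 0.0413 + 0.0129 + 0.0425 = 0.0967 ≈ 0.097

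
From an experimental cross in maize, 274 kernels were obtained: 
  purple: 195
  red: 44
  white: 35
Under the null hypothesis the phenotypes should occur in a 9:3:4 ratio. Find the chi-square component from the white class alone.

16.383

Expected counts for N = 274 under a 9:3:4 ratio (total parts = 16):
  purple: 274 × 9/16 = 154.125
  red: 274 × 3/16 = 51.375
  white: 274 × 4/16 = 68.5
Contribution of white: (35 − 68.5)² / 68.5 = 16.3832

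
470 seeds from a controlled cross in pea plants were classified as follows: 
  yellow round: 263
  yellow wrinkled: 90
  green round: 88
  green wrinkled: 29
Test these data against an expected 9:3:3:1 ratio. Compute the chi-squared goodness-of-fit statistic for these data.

Expected counts for N = 470 under a 9:3:3:1 ratio (total parts = 16):
  yellow round: 470 × 9/16 = 264.375
  yellow wrinkled: 470 × 3/16 = 88.125
  green round: 470 × 3/16 = 88.125
  green wrinkled: 470 × 1/16 = 29.375
χ² = Σ (O − E)² / E
  yellow round: (263 − 264.375)² / 264.375 = 0.0072
  yellow wrinkled: (90 − 88.125)² / 88.125 = 0.0399
  green round: (88 − 88.125)² / 88.125 = 0.0002
  green wrinkled: (29 − 29.375)² / 29.375 = 0.0048
χ² = 0.0072 + 0.0399 + 0.0002 + 0.0048 = 0.0521 ≈ 0.052

0.052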